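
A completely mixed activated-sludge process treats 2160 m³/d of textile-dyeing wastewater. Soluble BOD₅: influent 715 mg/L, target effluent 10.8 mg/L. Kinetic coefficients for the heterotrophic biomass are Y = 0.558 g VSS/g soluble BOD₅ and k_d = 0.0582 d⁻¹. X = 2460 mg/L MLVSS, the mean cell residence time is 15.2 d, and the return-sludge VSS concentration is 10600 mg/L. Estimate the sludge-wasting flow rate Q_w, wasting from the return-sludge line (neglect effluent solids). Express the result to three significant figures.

Q_w ≈ 42.5 m³/d

Rearranging the biomass balance for a CMAS with decay, V = Y·Q·ΔS·θ_c / [X·(1+k_d θ_c)] = 0.558 × 2160 × (715 − 10.8) × 15.2 / [2460 × (1 + 0.0582 × 15.2)] = 1.29×10^7 / 4636 = 2783 m³.
Wasting from the return line (neglecting effluent solids): Q_w = V·X / (θ_c·X_r) = 2783 × 2460 / (15.2 × 10600) = 42.49 m³/d.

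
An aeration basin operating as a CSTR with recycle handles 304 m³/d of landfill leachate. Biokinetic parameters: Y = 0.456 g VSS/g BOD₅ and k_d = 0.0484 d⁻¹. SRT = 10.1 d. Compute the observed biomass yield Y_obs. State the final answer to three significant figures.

Y_obs ≈ 0.306 g VSS/g BOD₅

Y_obs = Y / (1 + k_d θ_c) = 0.456 / (1 + 0.0484 × 10.1) = 0.456 / 1.489 = 0.3063.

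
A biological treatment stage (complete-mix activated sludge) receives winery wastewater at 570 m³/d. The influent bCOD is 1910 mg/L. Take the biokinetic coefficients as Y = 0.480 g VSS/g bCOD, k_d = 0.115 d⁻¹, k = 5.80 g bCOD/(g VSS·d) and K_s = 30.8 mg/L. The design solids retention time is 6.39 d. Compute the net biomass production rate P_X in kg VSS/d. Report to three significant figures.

P_X ≈ 301 kg VSS/d

Effluent substrate depends only on kinetics and SRT: S = K_s(1 + k_d θ_c) / [θ_c(Yk − k_d) − 1] = 30.8 × (1 + 0.115 × 6.39) / [6.39 × (0.480 × 5.80 − 0.115) − 1] = 53.43 / 16.05 = 3.328 mg/L.
Correct the yield for decay: Y_obs = Y/(1 + k_d θ_c) = 0.480 / (1 + 0.115 × 6.39) = 0.480 / 1.735 = 0.2767.
Mass of bCOD removed per day: Q(S₀ − S) = 570 × 1907 g/m³ = 1087 kg/d.
P_X = Y_obs · Q(S₀ − S) = 0.2767 × 1087 = 300.7 kg VSS/d.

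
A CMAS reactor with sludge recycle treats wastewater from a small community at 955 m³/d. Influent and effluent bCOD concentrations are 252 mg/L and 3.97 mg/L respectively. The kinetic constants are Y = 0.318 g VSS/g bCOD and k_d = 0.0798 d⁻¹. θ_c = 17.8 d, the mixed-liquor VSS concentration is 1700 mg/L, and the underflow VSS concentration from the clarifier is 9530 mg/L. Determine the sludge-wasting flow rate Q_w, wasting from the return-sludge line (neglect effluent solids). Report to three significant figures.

Rearranging the biomass balance for a CMAS with decay, V = Y·Q·ΔS·θ_c / [X·(1+k_d θ_c)] = 0.318 × 955 × (252 − 3.97) × 17.8 / [1700 × (1 + 0.0798 × 17.8)] = 1.34×10^6 / 4115 = 325.8 m³.
θ_c = V·X/(Q_w·X_r) when wasting from the recycle, so Q_w = V·X/(θ_c·X_r) = 325.8 × 1700 / (17.8 × 9530) = 3.265 m³/d.

Q_w ≈ 3.27 m³/d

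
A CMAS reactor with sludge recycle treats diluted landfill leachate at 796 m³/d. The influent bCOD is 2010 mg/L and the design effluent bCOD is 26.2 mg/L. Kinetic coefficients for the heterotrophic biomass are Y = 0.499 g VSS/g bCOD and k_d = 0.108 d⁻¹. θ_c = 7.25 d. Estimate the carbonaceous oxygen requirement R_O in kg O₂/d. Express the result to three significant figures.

R_O ≈ 952 kg O₂/d

Correct the yield for decay: Y_obs = Y/(1 + k_d θ_c) = 0.499 / (1 + 0.108 × 7.25) = 0.499 / 1.783 = 0.2799.
Q·(S₀ − S) = 796 × (2010 − 26.2) × 10⁻³ = 1579 kg/d removed.
Biomass synthesised: P_X = Y_obs × 1579 = 441.9 kg VSS/d.
Carbonaceous O₂ demand = substrate oxidised − cell-mass equivalent = 1579 − 1.42 × 441.9 = 951.6 kg O₂/d.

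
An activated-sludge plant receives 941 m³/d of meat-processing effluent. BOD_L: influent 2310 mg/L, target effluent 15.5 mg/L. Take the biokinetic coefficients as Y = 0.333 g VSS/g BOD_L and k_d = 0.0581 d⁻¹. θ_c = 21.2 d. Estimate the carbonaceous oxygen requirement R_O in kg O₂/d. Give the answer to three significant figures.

Y_obs = Y / (1 + k_d θ_c) = 0.333 / (1 + 0.0581 × 21.2) = 0.333 / 2.232 = 0.1492.
Substrate removed = Q·(S₀ − S) = 941 m³/d × (2310 − 15.5) g/m³ = 2.16×10^6 g/d = 2159 kg/d.
P_X = Y_obs·Q·(S₀ − S) = 0.1492 × 2159 = 322.2 kg VSS/d.
R_O = Q·(S₀ − S) − 1.42·P_X = 2159 − 1.42 × 322.2 = 1702 kg O₂/d.

R_O ≈ 1700 kg O₂/d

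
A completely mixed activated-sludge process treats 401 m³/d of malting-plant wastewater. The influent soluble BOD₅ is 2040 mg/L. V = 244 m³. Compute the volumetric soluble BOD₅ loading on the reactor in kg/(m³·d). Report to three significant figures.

L_v ≈ 3.35 kg soluble BOD₅/(m³·d)

Volumetric loading L_v = Q·S₀ / V = 401 × 2040 g/m³ / 244.0 m³ = 3353 g/(m³·d) = 3.353 kg soluble BOD₅/(m³·d).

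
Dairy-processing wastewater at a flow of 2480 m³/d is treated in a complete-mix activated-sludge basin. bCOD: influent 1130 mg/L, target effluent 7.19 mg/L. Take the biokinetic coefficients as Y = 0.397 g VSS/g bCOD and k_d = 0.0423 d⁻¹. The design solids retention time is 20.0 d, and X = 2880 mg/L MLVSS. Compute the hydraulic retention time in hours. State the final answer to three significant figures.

τ ≈ 40.2 h

Steady-state biomass mass balance: V·X·(1 + k_d·θ_c) = Y·Q·(S₀ − S)·θ_c, so V = 0.397 × 2480 × (1130 − 7.19) × 20.0 / [2880 × (1 + 0.0423 × 20.0)] = 2.21×10^7 / 5316 = 4159 m³.
τ = V/Q = 4159/2480 = 1.677 d, or 40.25 h.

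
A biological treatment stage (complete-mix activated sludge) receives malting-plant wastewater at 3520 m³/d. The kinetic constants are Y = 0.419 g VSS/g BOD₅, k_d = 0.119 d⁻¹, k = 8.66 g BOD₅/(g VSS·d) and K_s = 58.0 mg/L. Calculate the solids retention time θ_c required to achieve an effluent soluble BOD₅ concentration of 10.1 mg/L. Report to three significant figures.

At the target effluent, Y k S/(K_s+S) = 0.419×8.66×10.1/68.10 = 0.5382 d⁻¹.
1/θ_c = 0.5382 − 0.119 = 0.4192 d⁻¹, so θ_c = 2.386 d.

θ_c ≈ 2.39 d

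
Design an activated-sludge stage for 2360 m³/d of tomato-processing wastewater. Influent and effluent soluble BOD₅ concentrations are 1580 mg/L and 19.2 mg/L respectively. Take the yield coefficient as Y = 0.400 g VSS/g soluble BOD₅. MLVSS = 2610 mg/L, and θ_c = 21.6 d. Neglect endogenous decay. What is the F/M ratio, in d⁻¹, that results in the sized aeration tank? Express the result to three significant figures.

Biomass mass balance (decay neglected): V·X = Y·Q·(S₀ − S)·θ_c, so V = 0.400 × 2360 × (1580 − 19.2) × 21.6 / 2610 = 12194 m³.
F/M = applied load / biomass = Q·S₀/(V·X) = 2360 × 1580 / (12194 × 2610) = 0.1172 d⁻¹.

F/M ≈ 0.117 d⁻¹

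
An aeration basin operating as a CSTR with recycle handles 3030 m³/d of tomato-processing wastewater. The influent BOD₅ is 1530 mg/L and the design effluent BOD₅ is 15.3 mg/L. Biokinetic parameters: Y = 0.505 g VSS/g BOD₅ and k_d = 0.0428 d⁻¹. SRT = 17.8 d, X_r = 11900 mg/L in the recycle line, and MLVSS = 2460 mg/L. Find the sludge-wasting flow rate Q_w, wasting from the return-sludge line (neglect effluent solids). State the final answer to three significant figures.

Steady-state biomass mass balance: V·X·(1 + k_d·θ_c) = Y·Q·(S₀ − S)·θ_c, so V = 0.505 × 3030 × (1530 − 15.3) × 17.8 / [2460 × (1 + 0.0428 × 17.8)] = 4.13×10^7 / 4334 = 9519 m³.
θ_c = V·X/(Q_w·X_r) when wasting from the recycle, so Q_w = V·X/(θ_c·X_r) = 9519 × 2460 / (17.8 × 11900) = 110.5 m³/d.

Q_w ≈ 111 m³/d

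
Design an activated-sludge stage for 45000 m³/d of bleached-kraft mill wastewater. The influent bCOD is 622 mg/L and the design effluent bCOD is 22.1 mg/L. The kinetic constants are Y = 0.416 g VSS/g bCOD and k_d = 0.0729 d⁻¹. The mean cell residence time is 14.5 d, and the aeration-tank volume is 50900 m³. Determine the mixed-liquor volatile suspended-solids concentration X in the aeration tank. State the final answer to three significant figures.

X = Y·Q·ΔS·θ_c / [V·(1 + k_d θ_c)] = 0.416 × 45000 × (622 − 22.1) × 14.5 / [50900 × (1 + 0.0729 × 14.5)] = 1555 mg/L.

X ≈ 1560 mg/L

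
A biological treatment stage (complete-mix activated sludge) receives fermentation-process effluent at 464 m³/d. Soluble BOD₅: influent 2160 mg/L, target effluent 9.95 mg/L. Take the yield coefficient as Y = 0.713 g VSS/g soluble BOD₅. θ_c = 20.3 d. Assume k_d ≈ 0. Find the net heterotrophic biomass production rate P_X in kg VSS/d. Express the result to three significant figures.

P_X ≈ 711 kg VSS/d

With endogenous decay neglected, the observed yield equals the true yield: Y_obs = Y = 0.713 g VSS/g soluble BOD₅.
ΔS = 2160 − 9.95 = 2150 mg/L, so the substrate removal rate is 464 × 2150/1000 = 997.6 kg soluble BOD₅/d.
Net biomass production P_X = Y_obs × Q·(S₀ − S) = 0.7130 × 997.6 = 711.3 kg VSS/d.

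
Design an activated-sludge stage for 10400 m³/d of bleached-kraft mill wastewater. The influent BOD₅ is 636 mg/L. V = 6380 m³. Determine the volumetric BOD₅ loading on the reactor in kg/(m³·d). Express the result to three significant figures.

Applied BOD₅ load per unit volume = Q·S₀/V = (10400 × 636/1000)/6380 = 1.037 kg BOD₅·m⁻³·d⁻¹.

L_v ≈ 1.04 kg BOD₅/(m³·d)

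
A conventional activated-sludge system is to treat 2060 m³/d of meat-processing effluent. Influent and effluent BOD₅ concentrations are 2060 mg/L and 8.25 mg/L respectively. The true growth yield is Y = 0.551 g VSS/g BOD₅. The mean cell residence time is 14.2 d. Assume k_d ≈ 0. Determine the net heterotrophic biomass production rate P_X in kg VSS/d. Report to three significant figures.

P_X ≈ 2330 kg VSS/d

With endogenous decay neglected, the observed yield equals the true yield: Y_obs = Y = 0.551 g VSS/g BOD₅.
Q·(S₀ − S) = 2060 × (2060 − 8.25) × 10⁻³ = 4227 kg/d removed.
Biomass produced: P_X = Y_obs·Q·ΔS = 0.5510 × 4227 ≈ 2329 kg VSS/d.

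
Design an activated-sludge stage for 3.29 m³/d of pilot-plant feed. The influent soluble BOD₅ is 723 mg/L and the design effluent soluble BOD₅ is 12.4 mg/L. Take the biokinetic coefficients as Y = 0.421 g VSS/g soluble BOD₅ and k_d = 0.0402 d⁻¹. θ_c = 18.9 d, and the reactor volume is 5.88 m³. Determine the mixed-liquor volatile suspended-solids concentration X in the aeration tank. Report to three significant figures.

X = Y·Q·ΔS·θ_c / [V·(1 + k_d θ_c)] = 0.421 × 3.29 × (723 − 12.4) × 18.9 / [5.88 × (1 + 0.0402 × 18.9)] = 1798 mg/L.

X ≈ 1800 mg/L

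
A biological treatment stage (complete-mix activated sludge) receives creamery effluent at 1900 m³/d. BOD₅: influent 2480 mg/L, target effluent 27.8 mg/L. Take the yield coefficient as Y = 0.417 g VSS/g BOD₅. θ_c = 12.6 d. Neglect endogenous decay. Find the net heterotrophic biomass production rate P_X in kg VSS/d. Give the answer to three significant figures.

Since k_d ≈ 0, Y_obs = Y = 0.417 g VSS/g BOD₅.
ΔS = 2480 − 27.8 = 2452 mg/L, so the substrate removal rate is 1900 × 2452/1000 = 4659 kg BOD₅/d.
Biomass produced: P_X = Y_obs·Q·ΔS = 0.4170 × 4659 ≈ 1943 kg VSS/d.

P_X ≈ 1940 kg VSS/d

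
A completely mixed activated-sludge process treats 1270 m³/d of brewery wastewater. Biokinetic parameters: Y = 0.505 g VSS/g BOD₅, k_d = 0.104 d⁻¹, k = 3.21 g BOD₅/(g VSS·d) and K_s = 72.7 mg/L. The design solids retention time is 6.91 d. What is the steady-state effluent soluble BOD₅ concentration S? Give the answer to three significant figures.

S ≈ 13.2 mg/L

Effluent substrate depends only on kinetics and SRT: S = K_s(1 + k_d θ_c) / [θ_c(Yk − k_d) − 1] = 72.7 × (1 + 0.104 × 6.91) / [6.91 × (0.505 × 3.21 − 0.104) − 1] = 124.9 / 9.483 = 13.18 mg/L.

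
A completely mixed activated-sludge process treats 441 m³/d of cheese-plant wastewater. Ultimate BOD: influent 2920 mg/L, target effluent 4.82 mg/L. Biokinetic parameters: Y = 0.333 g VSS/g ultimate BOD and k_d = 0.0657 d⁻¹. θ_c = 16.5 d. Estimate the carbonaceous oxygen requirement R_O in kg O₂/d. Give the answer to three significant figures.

Observed yield with endogenous decay: Y_obs = Y / (1 + k_d·θ_c) = 0.333 / (1 + 0.0657 × 16.5) = 0.333 / 2.084 = 0.1598 g VSS/g ultimate BOD.
Q·(S₀ − S) = 441 × (2920 − 4.82) × 10⁻³ = 1286 kg/d removed.
Biomass synthesised: P_X = Y_obs × 1286 = 205.4 kg VSS/d.
Carbonaceous O₂ demand = substrate oxidised − cell-mass equivalent = 1286 − 1.42 × 205.4 = 993.9 kg O₂/d.

R_O ≈ 994 kg O₂/d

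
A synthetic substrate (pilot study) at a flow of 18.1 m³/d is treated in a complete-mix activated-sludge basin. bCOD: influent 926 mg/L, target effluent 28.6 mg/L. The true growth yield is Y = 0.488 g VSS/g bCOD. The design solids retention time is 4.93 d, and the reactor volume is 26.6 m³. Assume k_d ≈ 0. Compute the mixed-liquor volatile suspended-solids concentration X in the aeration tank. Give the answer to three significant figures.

X ≈ 1470 mg/L

From V·X = Y·Q·(S₀ − S)·θ_c (decay neglected): X = 0.488 × 18.1 × (926 − 28.6) × 4.93 / 26.6 = 1469 mg/L.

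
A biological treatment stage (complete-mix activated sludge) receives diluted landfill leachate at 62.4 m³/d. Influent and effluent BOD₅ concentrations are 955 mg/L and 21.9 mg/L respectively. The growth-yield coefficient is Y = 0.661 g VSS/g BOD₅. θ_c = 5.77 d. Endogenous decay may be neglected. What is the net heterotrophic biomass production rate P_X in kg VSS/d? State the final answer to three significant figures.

Since k_d ≈ 0, Y_obs = Y = 0.661 g VSS/g BOD₅.
Substrate removed = Q·(S₀ − S) = 62.4 m³/d × (955 − 21.9) g/m³ = 5.82×10^4 g/d = 58.23 kg/d.
P_X = Y_obs · Q(S₀ − S) = 0.6610 × 58.23 = 38.49 kg VSS/d.

P_X ≈ 38.5 kg VSS/d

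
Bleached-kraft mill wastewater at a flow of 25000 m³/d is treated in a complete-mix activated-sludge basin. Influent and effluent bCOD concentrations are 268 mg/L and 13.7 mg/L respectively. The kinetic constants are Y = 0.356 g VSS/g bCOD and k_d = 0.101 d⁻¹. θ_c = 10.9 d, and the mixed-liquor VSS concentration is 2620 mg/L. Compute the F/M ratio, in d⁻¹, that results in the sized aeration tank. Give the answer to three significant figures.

F/M ≈ 0.571 d⁻¹

Steady-state biomass mass balance: V·X·(1 + k_d·θ_c) = Y·Q·(S₀ − S)·θ_c, so V = 0.356 × 25000 × (268 − 13.7) × 10.9 / [2620 × (1 + 0.101 × 10.9)] = 2.47×10^7 / 5504 = 4482 m³.
F/M = Q·S₀ / (V·X) = 25000 × 268 / (4482 × 2620) = 0.5706 g bCOD·(g VSS·d)⁻¹.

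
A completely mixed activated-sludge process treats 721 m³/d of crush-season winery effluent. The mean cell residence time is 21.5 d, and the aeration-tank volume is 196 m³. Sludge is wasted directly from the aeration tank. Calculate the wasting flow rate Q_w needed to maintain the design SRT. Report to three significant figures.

Q_w ≈ 9.12 m³/d

Wasting from the aeration tank: Q_w = V / θ_c = 196.0 / 21.5 = 9.116 m³/d.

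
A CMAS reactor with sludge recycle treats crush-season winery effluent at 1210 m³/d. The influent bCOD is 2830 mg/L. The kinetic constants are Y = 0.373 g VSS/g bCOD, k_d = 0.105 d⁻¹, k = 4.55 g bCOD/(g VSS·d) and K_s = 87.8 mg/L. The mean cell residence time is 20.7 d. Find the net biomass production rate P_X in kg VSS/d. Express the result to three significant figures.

P_X ≈ 401 kg VSS/d

Effluent substrate depends only on kinetics and SRT: S = K_s(1 + k_d θ_c) / [θ_c(Yk − k_d) − 1] = 87.8 × (1 + 0.105 × 20.7) / [20.7 × (0.373 × 4.55 − 0.105) − 1] = 278.6 / 31.96 = 8.719 mg/L.
Y_obs = Y / (1 + k_d θ_c) = 0.373 / (1 + 0.105 × 20.7) = 0.373 / 3.173 = 0.1175.
ΔS = 2830 − 8.72 = 2821 mg/L, so the substrate removal rate is 1210 × 2821/1000 = 3414 kg bCOD/d.
Net biomass production P_X = Y_obs × Q·(S₀ − S) = 0.1175 × 3414 = 401.2 kg VSS/d.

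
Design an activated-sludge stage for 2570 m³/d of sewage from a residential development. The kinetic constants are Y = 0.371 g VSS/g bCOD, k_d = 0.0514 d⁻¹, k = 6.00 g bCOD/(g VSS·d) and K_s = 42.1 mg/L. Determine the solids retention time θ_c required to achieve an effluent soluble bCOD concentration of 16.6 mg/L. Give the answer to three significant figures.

θ_c ≈ 1.73 d

At the target effluent, Y k S/(K_s+S) = 0.371×6.00×16.6/58.70 = 0.6295 d⁻¹.
1/θ_c = 0.6295 − 0.0514 = 0.5781 d⁻¹, so θ_c = 1.730 d.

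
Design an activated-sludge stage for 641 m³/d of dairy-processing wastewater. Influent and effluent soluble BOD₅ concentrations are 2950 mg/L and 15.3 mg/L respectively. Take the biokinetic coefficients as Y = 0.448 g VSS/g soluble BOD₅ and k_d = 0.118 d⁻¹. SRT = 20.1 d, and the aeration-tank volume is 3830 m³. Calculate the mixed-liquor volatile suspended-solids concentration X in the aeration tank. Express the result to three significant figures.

X ≈ 1310 mg/L

From V·X·(1 + k_d·θ_c) = Y·Q·(S₀ − S)·θ_c: X = 0.448 × 641 × (2950 − 15.3) × 20.1 / [3830 × (1 + 0.118 × 20.1)] = 1312 mg/L.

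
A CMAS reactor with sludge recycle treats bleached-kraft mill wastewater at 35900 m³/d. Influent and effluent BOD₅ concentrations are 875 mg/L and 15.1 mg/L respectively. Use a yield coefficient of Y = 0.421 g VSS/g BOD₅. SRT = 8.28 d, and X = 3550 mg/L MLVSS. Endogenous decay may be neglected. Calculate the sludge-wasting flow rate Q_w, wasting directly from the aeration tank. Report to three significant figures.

Q_w ≈ 3660 m³/d

V·X = Y·Q·ΔS·θ_c gives V = 0.421 × 35900 × (875 − 15.1) × 8.28 / 3550 = 30313 m³.
With mixed-liquor wasting, θ_c = V/Q_w, so Q_w = V/θ_c = 30313/8.28 = 3661 m³/d.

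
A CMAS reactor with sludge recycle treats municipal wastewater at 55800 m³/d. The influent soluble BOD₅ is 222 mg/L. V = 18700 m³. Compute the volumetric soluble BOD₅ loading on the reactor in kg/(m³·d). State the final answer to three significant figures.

L_v ≈ 0.662 kg soluble BOD₅/(m³·d)

Volumetric loading L_v = Q·S₀ / V = 55800 × 222 g/m³ / 18700 m³ = 662.4 g/(m³·d) = 0.6624 kg soluble BOD₅/(m³·d).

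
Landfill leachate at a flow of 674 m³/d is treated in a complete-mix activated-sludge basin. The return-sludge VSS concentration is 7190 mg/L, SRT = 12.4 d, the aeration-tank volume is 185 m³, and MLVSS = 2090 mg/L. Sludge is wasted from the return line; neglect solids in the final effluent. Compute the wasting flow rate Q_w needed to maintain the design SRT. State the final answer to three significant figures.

Q_w ≈ 4.34 m³/d

Q_w = (V·X)/(θ_c X_r) = 185.0 × 2090 / (12.4 × 7190) = 4.337 m³/d.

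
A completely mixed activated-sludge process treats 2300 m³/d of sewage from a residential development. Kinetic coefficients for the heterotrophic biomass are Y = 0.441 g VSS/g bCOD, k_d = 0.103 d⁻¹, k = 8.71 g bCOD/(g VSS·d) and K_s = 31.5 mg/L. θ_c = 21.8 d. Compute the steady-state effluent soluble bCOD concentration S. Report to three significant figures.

From the Monod/SRT balance for a CMAS, S = K_s·(1+k_d θ_c)/[θ_c·(Y k − k_d) − 1] = 31.5 × (1 + 0.103 × 21.8) / [21.8 × (0.441 × 8.71 − 0.103) − 1] = 102.2 / 80.49 = 1.270 mg/L.

S ≈ 1.27 mg/L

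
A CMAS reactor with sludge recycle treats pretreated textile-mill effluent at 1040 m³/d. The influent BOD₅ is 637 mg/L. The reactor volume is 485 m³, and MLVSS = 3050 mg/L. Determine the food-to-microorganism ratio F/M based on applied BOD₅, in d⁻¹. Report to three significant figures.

F/M ≈ 0.448 d⁻¹

F/M = Q·S₀ / (V·X) = 1040 × 637 / (485.0 × 3050) = 0.4478 g BOD₅·(g VSS·d)⁻¹.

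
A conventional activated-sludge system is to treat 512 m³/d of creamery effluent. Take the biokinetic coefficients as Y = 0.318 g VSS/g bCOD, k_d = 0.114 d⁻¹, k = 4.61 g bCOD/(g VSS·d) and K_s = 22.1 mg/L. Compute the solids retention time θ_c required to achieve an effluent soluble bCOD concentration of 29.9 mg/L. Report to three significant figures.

At the target effluent, Y k S/(K_s+S) = 0.318×4.61×29.9/52.00 = 0.8429 d⁻¹.
θ_c = 1/(μ − k_d) = 1/(0.8429 − 0.114) = 1/0.7289 = 1.372 d.

θ_c ≈ 1.37 d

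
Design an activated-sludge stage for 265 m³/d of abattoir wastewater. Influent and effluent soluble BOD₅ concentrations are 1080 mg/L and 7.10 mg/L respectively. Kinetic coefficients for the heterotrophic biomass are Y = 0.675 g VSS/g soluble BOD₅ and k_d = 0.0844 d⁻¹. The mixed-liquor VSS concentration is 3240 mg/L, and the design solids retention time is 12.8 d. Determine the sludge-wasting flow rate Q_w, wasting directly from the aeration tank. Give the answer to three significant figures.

From the SRT design equation V = Y Q (S₀−S) θ_c / [X (1 + k_d θ_c)] = 0.675 × 265 × (1080 − 7.10) × 12.8 / [3240 × (1 + 0.0844 × 12.8)] = 2.46×10^6 / 6740 = 364.5 m³.
With mixed-liquor wasting, θ_c = V/Q_w, so Q_w = V/θ_c = 364.5/12.8 = 28.47 m³/d.

Q_w ≈ 28.5 m³/d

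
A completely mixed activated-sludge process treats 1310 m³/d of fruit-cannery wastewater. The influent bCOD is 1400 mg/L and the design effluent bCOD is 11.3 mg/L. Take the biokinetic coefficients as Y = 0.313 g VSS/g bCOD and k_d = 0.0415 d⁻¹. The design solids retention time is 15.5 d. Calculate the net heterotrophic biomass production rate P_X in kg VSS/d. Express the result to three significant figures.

P_X ≈ 347 kg VSS/d

Y_obs = Y / (1 + k_d θ_c) = 0.313 / (1 + 0.0415 × 15.5) = 0.313 / 1.643 = 0.1905.
Q·(S₀ − S) = 1310 × (1400 − 11.3) × 10⁻³ = 1819 kg/d removed.
P_X = Y_obs · Q(S₀ − S) = 0.1905 × 1819 = 346.5 kg VSS/d.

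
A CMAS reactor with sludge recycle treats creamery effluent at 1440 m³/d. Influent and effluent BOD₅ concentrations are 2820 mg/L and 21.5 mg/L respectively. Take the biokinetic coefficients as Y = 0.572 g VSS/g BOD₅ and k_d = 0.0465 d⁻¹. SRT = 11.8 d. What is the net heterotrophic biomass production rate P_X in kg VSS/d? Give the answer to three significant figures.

P_X ≈ 1490 kg VSS/d

Y_obs = Y / (1 + k_d θ_c) = 0.572 / (1 + 0.0465 × 11.8) = 0.572 / 1.549 = 0.3693.
ΔS = 2820 − 21.5 = 2798 mg/L, so the substrate removal rate is 1440 × 2798/1000 = 4030 kg BOD₅/d.
P_X = Y_obs · Q(S₀ − S) = 0.3693 × 4030 = 1488 kg VSS/d.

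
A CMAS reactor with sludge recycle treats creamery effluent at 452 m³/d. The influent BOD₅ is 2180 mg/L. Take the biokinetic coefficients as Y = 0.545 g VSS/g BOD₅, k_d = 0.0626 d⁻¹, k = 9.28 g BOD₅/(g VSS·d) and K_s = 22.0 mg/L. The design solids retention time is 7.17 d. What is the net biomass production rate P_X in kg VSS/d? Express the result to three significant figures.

Effluent substrate depends only on kinetics and SRT: S = K_s(1 + k_d θ_c) / [θ_c(Yk − k_d) − 1] = 22.0 × (1 + 0.0626 × 7.17) / [7.17 × (0.545 × 9.28 − 0.0626) − 1] = 31.87 / 34.81 = 0.9156 mg/L.
Correct the yield for decay: Y_obs = Y/(1 + k_d θ_c) = 0.545 / (1 + 0.0626 × 7.17) = 0.545 / 1.449 = 0.3762.
Mass of BOD₅ removed per day: Q(S₀ − S) = 452 × 2179 g/m³ = 984.9 kg/d.
P_X = Y_obs · Q(S₀ − S) = 0.3762 × 984.9 = 370.5 kg VSS/d.

P_X ≈ 370 kg VSS/d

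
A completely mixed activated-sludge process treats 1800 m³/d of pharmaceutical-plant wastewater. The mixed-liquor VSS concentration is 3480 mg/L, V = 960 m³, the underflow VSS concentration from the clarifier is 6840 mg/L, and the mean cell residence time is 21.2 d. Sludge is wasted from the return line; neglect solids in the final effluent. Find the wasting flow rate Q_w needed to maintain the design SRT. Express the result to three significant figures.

Q_w ≈ 23.0 m³/d

Wasting from the return line (neglecting effluent solids): Q_w = V·X / (θ_c·X_r) = 960.0 × 3480 / (21.2 × 6840) = 23.04 m³/d.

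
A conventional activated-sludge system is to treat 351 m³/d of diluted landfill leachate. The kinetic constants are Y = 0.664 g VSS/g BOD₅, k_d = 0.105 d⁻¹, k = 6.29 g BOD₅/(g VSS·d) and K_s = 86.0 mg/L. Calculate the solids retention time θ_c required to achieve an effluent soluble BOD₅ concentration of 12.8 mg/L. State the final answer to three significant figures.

From 1/θ_c = Y·k·S/(K_s + S) − k_d: Y·k·S/(K_s+S) = 0.664 × 6.29 × 12.8 / (86.0 + 12.8) = 0.5411 d⁻¹.
1/θ_c = 0.5411 − 0.105 = 0.4361 d⁻¹, so θ_c = 2.293 d.

θ_c ≈ 2.29 d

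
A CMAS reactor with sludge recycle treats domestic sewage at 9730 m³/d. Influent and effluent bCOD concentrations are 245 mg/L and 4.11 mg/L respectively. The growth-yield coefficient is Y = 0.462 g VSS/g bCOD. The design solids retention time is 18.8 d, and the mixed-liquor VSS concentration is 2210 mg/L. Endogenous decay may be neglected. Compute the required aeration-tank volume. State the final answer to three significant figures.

V ≈ 9210 m³

Biomass mass balance (decay neglected): V·X = Y·Q·(S₀ − S)·θ_c, so V = 0.462 × 9730 × (245 − 4.11) × 18.8 / 2210 = 9212 m³.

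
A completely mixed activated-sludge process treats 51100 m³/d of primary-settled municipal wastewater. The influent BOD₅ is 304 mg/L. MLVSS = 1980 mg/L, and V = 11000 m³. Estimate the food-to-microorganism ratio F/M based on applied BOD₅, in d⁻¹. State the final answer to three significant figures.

F/M ≈ 0.713 d⁻¹

F/M = applied load / biomass = Q·S₀/(V·X) = 51100 × 304 / (11000 × 1980) = 0.7132 d⁻¹.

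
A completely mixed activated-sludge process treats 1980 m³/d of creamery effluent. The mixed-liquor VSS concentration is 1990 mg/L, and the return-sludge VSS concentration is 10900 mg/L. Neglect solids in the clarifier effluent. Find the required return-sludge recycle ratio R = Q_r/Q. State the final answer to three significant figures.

Mass balance around the secondary clarifier (neglecting effluent solids): R = X / (X_r − X) = 1990 / (10900 − 1990) = 0.2233.

R ≈ 0.223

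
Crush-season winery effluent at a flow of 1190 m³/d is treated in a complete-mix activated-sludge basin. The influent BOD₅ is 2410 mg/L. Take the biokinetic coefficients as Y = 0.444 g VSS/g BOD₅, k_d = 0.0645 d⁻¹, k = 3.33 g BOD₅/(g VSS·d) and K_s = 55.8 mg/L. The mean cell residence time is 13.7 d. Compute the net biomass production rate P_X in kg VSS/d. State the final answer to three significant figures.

For a completely mixed reactor with recycle the Lawrence–McCarty relation gives S = K_s·(1 + k_d·θ_c) / [θ_c·(Y·k − k_d) − 1] = 55.8 × (1 + 0.0645 × 13.7) / [13.7 × (0.444 × 3.33 − 0.0645) − 1] = 105.1 / 18.37 = 5.721 mg/L.
Correct the yield for decay: Y_obs = Y/(1 + k_d θ_c) = 0.444 / (1 + 0.0645 × 13.7) = 0.444 / 1.884 = 0.2357.
Substrate removed = Q·(S₀ − S) = 1190 m³/d × (2410 − 5.72) g/m³ = 2.86×10^6 g/d = 2861 kg/d.
So the net sludge growth is P_X = 0.2357 × 2861 = 674.4 kg VSS/d.

P_X ≈ 674 kg VSS/d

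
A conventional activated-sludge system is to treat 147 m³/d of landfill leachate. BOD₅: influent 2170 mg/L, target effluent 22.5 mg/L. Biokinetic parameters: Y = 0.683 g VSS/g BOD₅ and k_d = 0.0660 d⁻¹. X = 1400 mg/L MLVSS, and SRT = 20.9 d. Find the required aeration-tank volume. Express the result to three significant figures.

V ≈ 1350 m³

Rearranging the biomass balance for a CMAS with decay, V = Y·Q·ΔS·θ_c / [X·(1+k_d θ_c)] = 0.683 × 147 × (2170 − 22.5) × 20.9 / [1400 × (1 + 0.0660 × 20.9)] = 4.51×10^6 / 3331 = 1353 m³.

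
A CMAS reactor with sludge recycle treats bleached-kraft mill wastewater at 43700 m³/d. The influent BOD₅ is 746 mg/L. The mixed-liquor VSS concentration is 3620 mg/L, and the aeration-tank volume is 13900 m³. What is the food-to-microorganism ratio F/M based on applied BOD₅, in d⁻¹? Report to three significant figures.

F/M = applied load / biomass = Q·S₀/(V·X) = 43700 × 746 / (13900 × 3620) = 0.6479 d⁻¹.

F/M ≈ 0.648 d⁻¹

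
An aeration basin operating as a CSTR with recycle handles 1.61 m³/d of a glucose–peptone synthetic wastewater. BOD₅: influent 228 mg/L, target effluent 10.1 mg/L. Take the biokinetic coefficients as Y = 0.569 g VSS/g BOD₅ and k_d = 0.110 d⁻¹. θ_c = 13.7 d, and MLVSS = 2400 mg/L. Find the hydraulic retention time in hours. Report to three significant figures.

τ ≈ 6.78 h

From the SRT design equation V = Y Q (S₀−S) θ_c / [X (1 + k_d θ_c)] = 0.569 × 1.61 × (228 − 10.1) × 13.7 / [2400 × (1 + 0.110 × 13.7)] = 2.73×10^3 / 6017 = 0.4545 m³.
HRT = V/Q = 0.4545 m³ / 1.61 m³·d⁻¹ = 0.2823 d × 24 = 6.775 h.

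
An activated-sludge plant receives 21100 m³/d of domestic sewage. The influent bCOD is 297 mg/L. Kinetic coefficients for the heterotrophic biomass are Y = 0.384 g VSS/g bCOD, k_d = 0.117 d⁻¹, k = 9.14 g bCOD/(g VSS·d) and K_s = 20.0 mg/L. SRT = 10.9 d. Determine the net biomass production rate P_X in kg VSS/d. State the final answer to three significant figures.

For a completely mixed reactor with recycle the Lawrence–McCarty relation gives S = K_s·(1 + k_d·θ_c) / [θ_c·(Y·k − k_d) − 1] = 20.0 × (1 + 0.117 × 10.9) / [10.9 × (0.384 × 9.14 − 0.117) − 1] = 45.51 / 35.98 = 1.265 mg/L.
Y_obs = Y / (1 + k_d θ_c) = 0.384 / (1 + 0.117 × 10.9) = 0.384 / 2.275 = 0.1688.
Substrate removed = Q·(S₀ − S) = 21100 m³/d × (297 − 1.26) g/m³ = 6.24×10^6 g/d = 6240 kg/d.
P_X = Y_obs · Q(S₀ − S) = 0.1688 × 6240 = 1053 kg VSS/d.

P_X ≈ 1050 kg VSS/d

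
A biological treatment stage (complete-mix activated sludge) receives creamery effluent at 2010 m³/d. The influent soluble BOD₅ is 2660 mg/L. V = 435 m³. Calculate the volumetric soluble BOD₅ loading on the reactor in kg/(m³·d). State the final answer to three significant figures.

L_v ≈ 12.3 kg soluble BOD₅/(m³·d)

L_v = Q S₀ / V = 2010 × 2660 × 10⁻³ / 435.0 = 12.29 kg/(m³·d).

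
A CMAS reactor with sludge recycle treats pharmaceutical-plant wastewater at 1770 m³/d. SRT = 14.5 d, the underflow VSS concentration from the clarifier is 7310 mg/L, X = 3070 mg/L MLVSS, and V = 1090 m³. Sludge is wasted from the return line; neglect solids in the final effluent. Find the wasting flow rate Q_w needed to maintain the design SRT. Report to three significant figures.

Q_w ≈ 31.6 m³/d

Q_w = (V·X)/(θ_c X_r) = 1090 × 3070 / (14.5 × 7310) = 31.57 m³/d.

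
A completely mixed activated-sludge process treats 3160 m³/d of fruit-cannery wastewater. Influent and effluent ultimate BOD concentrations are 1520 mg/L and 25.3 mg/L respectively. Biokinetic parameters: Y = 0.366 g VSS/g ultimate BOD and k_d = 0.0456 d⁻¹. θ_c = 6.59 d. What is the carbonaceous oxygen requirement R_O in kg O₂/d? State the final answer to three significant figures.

R_O ≈ 2840 kg O₂/d

Y_obs = Y / (1 + k_d θ_c) = 0.366 / (1 + 0.0456 × 6.59) = 0.366 / 1.301 = 0.2814.
ΔS = 1520 − 25.3 = 1495 mg/L, so the substrate removal rate is 3160 × 1495/1000 = 4723 kg ultimate BOD/d.
Net sludge production P_X = 0.2814 × 4723 = 1329 kg VSS/d.
Carbonaceous O₂ demand = substrate oxidised − cell-mass equivalent = 4723 − 1.42 × 1329 = 2836 kg O₂/d.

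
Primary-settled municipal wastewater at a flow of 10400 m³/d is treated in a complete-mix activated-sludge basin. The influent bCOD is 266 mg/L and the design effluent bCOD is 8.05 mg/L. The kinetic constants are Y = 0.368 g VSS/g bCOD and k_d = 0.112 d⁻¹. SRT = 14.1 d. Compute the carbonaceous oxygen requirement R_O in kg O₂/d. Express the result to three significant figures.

Correct the yield for decay: Y_obs = Y/(1 + k_d θ_c) = 0.368 / (1 + 0.112 × 14.1) = 0.368 / 2.579 = 0.1427.
Substrate removed = Q·(S₀ − S) = 10400 m³/d × (266 − 8.05) g/m³ = 2.68×10^6 g/d = 2683 kg/d.
Net sludge production P_X = 0.1427 × 2683 = 382.8 kg VSS/d.
R_O = Q·ΔS − 1.42 P_X = 2683 − 543.5 = 2139 kg O₂/d.

R_O ≈ 2140 kg O₂/d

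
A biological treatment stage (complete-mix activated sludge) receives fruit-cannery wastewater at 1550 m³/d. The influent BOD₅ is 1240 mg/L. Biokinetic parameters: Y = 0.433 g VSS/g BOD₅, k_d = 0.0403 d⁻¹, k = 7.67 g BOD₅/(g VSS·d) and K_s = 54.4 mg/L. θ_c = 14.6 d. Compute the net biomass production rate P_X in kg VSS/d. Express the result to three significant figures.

Effluent substrate depends only on kinetics and SRT: S = K_s(1 + k_d θ_c) / [θ_c(Yk − k_d) − 1] = 54.4 × (1 + 0.0403 × 14.6) / [14.6 × (0.433 × 7.67 − 0.0403) − 1] = 86.41 / 46.90 = 1.842 mg/L.
Observed yield with endogenous decay: Y_obs = Y / (1 + k_d·θ_c) = 0.433 / (1 + 0.0403 × 14.6) = 0.433 / 1.588 = 0.2726 g VSS/g BOD₅.
Mass of BOD₅ removed per day: Q(S₀ − S) = 1550 × 1238 g/m³ = 1919 kg/d.
Biomass produced: P_X = Y_obs·Q·ΔS = 0.2726 × 1919 ≈ 523.2 kg VSS/d.

P_X ≈ 523 kg VSS/d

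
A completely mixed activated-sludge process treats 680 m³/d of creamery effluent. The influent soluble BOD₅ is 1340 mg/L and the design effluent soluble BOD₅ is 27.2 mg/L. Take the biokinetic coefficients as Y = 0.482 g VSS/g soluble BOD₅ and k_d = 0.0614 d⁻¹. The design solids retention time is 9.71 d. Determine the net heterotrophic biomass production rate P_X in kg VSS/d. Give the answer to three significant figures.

Correct the yield for decay: Y_obs = Y/(1 + k_d θ_c) = 0.482 / (1 + 0.0614 × 9.71) = 0.482 / 1.596 = 0.3020.
Q·(S₀ − S) = 680 × (1340 − 27.2) × 10⁻³ = 892.7 kg/d removed.
Net biomass production P_X = Y_obs × Q·(S₀ − S) = 0.3020 × 892.7 = 269.6 kg VSS/d.

P_X ≈ 270 kg VSS/d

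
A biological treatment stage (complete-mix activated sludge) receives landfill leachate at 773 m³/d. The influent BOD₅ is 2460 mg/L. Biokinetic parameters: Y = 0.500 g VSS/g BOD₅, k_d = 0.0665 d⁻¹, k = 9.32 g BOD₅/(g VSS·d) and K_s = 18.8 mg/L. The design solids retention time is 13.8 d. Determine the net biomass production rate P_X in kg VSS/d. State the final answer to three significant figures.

P_X ≈ 496 kg VSS/d

For a completely mixed reactor with recycle the Lawrence–McCarty relation gives S = K_s·(1 + k_d·θ_c) / [θ_c·(Y·k − k_d) − 1] = 18.8 × (1 + 0.0665 × 13.8) / [13.8 × (0.500 × 9.32 − 0.0665) − 1] = 36.05 / 62.39 = 0.5779 mg/L.
Observed yield with endogenous decay: Y_obs = Y / (1 + k_d·θ_c) = 0.500 / (1 + 0.0665 × 13.8) = 0.500 / 1.918 = 0.2607 g VSS/g BOD₅.
Substrate removed = Q·(S₀ − S) = 773 m³/d × (2460 − 0.578) g/m³ = 1.9×10^6 g/d = 1901 kg/d.
P_X = Y_obs · Q(S₀ − S) = 0.2607 × 1901 = 495.7 kg VSS/d.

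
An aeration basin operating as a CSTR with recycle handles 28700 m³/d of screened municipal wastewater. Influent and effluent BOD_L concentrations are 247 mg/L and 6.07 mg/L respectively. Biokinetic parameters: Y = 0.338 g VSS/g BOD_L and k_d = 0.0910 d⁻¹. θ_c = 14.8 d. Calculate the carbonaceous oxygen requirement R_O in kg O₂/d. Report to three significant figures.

The observed yield is Y_obs = Y/(1 + k_d·θ_c) = 0.338 / (1 + 0.0910 × 14.8) = 0.338 / 2.347 = 0.1440 g VSS per g BOD_L removed.
Q·(S₀ − S) = 28700 × (247 − 6.07) × 10⁻³ = 6915 kg/d removed.
P_X = Y_obs·Q·(S₀ − S) = 0.1440 × 6915 = 995.9 kg VSS/d.
Carbonaceous O₂ demand = substrate oxidised − cell-mass equivalent = 6915 − 1.42 × 995.9 = 5501 kg O₂/d.

R_O ≈ 5500 kg O₂/d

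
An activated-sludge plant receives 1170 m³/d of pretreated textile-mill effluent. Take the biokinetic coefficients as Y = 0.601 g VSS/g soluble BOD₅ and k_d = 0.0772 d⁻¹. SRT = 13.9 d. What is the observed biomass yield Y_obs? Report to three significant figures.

Observed yield with endogenous decay: Y_obs = Y / (1 + k_d·θ_c) = 0.601 / (1 + 0.0772 × 13.9) = 0.601 / 2.073 = 0.2899 g VSS/g soluble BOD₅.

Y_obs ≈ 0.290 g VSS/g soluble BOD₅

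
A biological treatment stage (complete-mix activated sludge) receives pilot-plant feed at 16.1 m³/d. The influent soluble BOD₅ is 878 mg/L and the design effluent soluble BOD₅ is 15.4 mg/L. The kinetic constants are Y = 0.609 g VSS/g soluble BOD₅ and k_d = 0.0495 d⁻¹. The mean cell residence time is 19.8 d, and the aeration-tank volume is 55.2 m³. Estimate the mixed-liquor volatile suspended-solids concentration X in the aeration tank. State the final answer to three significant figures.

X ≈ 1530 mg/L

From V·X·(1 + k_d·θ_c) = Y·Q·(S₀ − S)·θ_c: X = 0.609 × 16.1 × (878 − 15.4) × 19.8 / [55.2 × (1 + 0.0495 × 19.8)] = 1532 mg/L.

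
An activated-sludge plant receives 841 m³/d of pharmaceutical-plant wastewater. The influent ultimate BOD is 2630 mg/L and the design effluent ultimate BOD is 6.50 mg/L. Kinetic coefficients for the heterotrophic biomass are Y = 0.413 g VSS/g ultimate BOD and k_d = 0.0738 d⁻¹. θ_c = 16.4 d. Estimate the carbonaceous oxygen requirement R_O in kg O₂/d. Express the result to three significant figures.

Y_obs = Y / (1 + k_d θ_c) = 0.413 / (1 + 0.0738 × 16.4) = 0.413 / 2.210 = 0.1869.
Q·(S₀ − S) = 841 × (2630 − 6.50) × 10⁻³ = 2206 kg/d removed.
Biomass synthesised: P_X = Y_obs × 2206 = 412.3 kg VSS/d.
Carbonaceous O₂ demand = substrate oxidised − cell-mass equivalent = 2206 − 1.42 × 412.3 = 1621 kg O₂/d.

R_O ≈ 1620 kg O₂/d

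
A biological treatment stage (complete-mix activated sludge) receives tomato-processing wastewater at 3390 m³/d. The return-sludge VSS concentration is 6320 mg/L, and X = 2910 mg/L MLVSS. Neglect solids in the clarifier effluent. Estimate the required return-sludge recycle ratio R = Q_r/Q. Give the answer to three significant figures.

R = Q_r/Q = X/(X_r − X) = 2910 / (6320 − 2910) = 0.8534.

R ≈ 0.853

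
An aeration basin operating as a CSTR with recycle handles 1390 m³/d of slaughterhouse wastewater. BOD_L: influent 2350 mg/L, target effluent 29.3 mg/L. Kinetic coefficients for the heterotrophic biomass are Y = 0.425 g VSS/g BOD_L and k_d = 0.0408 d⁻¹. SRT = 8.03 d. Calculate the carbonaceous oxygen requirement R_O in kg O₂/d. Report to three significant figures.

R_O ≈ 1760 kg O₂/d

The observed yield is Y_obs = Y/(1 + k_d·θ_c) = 0.425 / (1 + 0.0408 × 8.03) = 0.425 / 1.328 = 0.3201 g VSS per g BOD_L removed.
ΔS = 2350 − 29.3 = 2321 mg/L, so the substrate removal rate is 1390 × 2321/1000 = 3226 kg BOD_L/d.
Biomass synthesised: P_X = Y_obs × 3226 = 1033 kg VSS/d.
R_O = Q·(S₀ − S) − 1.42·P_X = 3226 − 1.42 × 1033 = 1759 kg O₂/d.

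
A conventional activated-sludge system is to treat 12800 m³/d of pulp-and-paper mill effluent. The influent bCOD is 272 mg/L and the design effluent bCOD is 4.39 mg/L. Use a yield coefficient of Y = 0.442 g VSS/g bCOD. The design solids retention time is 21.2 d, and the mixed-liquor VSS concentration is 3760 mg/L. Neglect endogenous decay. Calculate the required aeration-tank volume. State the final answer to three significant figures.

V ≈ 8540 m³

V·X = Y·Q·ΔS·θ_c gives V = 0.442 × 12800 × (272 − 4.39) × 21.2 / 3760 = 8537 m³.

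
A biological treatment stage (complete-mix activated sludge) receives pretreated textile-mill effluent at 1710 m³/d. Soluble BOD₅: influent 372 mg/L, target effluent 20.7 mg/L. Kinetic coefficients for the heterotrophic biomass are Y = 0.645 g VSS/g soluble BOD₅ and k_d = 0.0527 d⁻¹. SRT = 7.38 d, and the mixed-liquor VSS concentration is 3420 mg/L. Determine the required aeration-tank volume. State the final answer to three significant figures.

V ≈ 602 m³

From the SRT design equation V = Y Q (S₀−S) θ_c / [X (1 + k_d θ_c)] = 0.645 × 1710 × (372 − 20.7) × 7.38 / [3420 × (1 + 0.0527 × 7.38)] = 2.86×10^6 / 4750 = 602.0 m³.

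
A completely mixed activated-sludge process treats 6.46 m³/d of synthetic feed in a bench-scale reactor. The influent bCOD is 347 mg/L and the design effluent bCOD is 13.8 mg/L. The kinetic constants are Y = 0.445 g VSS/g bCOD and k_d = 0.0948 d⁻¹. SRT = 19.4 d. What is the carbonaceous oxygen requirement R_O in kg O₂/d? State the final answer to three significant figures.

R_O ≈ 1.67 kg O₂/d

The observed yield is Y_obs = Y/(1 + k_d·θ_c) = 0.445 / (1 + 0.0948 × 19.4) = 0.445 / 2.839 = 0.1567 g VSS per g bCOD removed.
Substrate removed = Q·(S₀ − S) = 6.46 m³/d × (347 − 13.8) g/m³ = 2.15×10^3 g/d = 2.152 kg/d.
Net sludge production P_X = 0.1567 × 2.152 = 0.3374 kg VSS/d.
R_O = Q·(S₀ − S) − 1.42·P_X = 2.152 − 1.42 × 0.3374 = 1.673 kg O₂/d.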